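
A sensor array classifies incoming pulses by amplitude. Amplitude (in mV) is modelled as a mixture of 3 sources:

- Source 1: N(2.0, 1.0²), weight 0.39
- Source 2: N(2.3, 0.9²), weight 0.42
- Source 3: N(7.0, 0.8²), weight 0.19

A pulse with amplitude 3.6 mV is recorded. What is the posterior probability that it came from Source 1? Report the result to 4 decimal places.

Apply Bayes' rule: the posterior for each component is proportional to its prior times its likelihood at x.
Evaluate each component's likelihood at the observed value:
  L_1 = 0.110921
  L_2 = 0.156173
  L_3 = 5.96483e-05
Multiply by the mixture weights:
  π_1·L_1 = 0.39 × 0.110921 = 0.0432591
  π_2·L_2 = 0.42 × 0.156173 = 0.0655929
  π_3·L_3 = 0.19 × 5.96483e-05 = 1.13332e-05
Evidence: 0.0432591 + 0.0655929 + 1.13332e-05 = 0.108863
So the posterior for Source 1 is 0.0432591 / 0.108863 ≈ 0.3974.

0.3974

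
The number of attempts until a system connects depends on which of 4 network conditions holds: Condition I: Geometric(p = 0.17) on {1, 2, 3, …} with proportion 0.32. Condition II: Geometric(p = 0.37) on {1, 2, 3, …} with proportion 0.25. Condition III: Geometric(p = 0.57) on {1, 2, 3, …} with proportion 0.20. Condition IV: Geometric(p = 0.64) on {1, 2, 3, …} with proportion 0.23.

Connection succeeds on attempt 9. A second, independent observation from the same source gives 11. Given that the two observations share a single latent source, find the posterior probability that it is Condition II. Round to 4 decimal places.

0.0252

By Bayes' theorem, P(k | x) = π_k f_k(x) / Σ_j π_j f_j(x).
Since both observations come from the same component, the likelihood for component k is f_k(x₁)·f_k(x₂).
  p_I = [0.038289] × [0.0263773] = 0.00100996
  p_II = [0.00918176] × [0.00364424] = 3.34606e-05
  p_III = [0.000666227] × [0.000123185] = 8.20695e-08
  p_IV = [0.000180551] × [2.33994e-05] = 4.22479e-09
Weight by the priors:
  π_I·p_I = 0.32 × 0.00100996 = 0.000323187
  π_II·p_II = 0.25 × 3.34606e-05 = 8.36514e-06
  π_III·p_III = 0.20 × 8.20695e-08 = 1.64139e-08
  π_IV·p_IV = 0.23 × 4.22479e-09 = 9.71701e-10
Sum: 0.000323187 + 8.36514e-06 + 1.64139e-08 + 9.71701e-10 = 0.000331569
Responsibility of Condition II: 8.36514e-06 / 0.000331569 ≈ 0.0252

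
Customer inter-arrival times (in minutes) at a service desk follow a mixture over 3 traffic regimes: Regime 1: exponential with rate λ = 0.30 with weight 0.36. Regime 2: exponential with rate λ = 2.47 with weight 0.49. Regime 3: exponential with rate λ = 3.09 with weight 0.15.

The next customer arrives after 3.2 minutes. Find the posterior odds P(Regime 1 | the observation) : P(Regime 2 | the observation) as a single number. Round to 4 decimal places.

92.5277

Only the two components matter; the odds are (π_i f_i(x)) / (π_j f_j(x)).
Evaluate each component's likelihood at the observed value:
  f_1 = 0.114868
  f_2 = 0.000912081
  f_3 = 0.000156911
0.0413524 / 0.00044692 ≈ 92.5277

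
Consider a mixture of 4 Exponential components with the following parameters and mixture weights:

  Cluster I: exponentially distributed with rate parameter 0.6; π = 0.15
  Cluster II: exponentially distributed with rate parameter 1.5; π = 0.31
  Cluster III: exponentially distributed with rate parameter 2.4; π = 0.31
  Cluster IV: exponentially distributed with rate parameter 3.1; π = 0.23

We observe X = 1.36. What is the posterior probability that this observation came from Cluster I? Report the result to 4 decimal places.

0.2858

The responsibility of component k is w_k f_k(x) divided by Σ_j w_j f_j(x).
Evaluate each component's likelihood at the observed value:
  p_I = 0.265318
  p_II = 0.195043
  p_III = 0.0917644
  p_IV = 0.0457484
Prior × likelihood for each component:
  w_I·p_I = 0.15 × 0.265318 = 0.0397977
  w_II·p_II = 0.31 × 0.195043 = 0.0604634
  w_III·p_III = 0.31 × 0.0917644 = 0.028447
  w_IV·p_IV = 0.23 × 0.0457484 = 0.0105221
Sum: 0.0397977 + 0.0604634 + 0.028447 + 0.0105221 = 0.13923
Responsibility of Cluster I: 0.0397977 / 0.13923 ≈ 0.2858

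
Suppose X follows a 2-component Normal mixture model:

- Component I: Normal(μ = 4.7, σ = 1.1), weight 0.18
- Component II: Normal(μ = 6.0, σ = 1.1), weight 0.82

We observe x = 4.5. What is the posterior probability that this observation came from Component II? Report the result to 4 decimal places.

Posterior ∝ prior × likelihood, so P(k | x) ∝ π_k f_k(x); normalise over all components.
Component likelihoods at x = 4.5:
  p_I = (1/(1.1·√(2π)))·exp(−(4.5−4.7)²/(2·1.1²)) = 0.362675·exp(-0.01653) = 0.356729
  p_II = (1/(1.1·√(2π)))·exp(−(4.5−6.0)²/(2·1.1²)) = 0.362675·exp(-0.92975) = 0.14313
Prior × likelihood for each component:
  π_I·p_I = 0.18 × 0.356729 = 0.0642113
  π_II·p_II = 0.82 × 0.14313 = 0.117367
Marginal: 0.0642113 + 0.117367 = 0.181578
So the posterior for Component II is 0.117367 / 0.181578 ≈ 0.6464.

0.6464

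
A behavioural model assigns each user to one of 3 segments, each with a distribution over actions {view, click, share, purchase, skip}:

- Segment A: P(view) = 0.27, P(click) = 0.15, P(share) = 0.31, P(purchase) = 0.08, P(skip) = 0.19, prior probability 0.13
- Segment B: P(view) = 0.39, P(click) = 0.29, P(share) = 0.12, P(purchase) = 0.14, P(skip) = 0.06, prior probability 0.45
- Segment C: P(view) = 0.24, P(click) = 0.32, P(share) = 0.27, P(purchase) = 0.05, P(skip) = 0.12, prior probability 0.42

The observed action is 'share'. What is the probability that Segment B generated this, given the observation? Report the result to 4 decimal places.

0.2600

By Bayes' theorem, P(k | x) = P(Z=k) f_k(x) / Σ_j P(Z=j) f_j(x).
Categorical probabilities:
  f_A = P(share | comp) = 0.31
  f_B = P(share | comp) = 0.12
  f_C = P(share | comp) = 0.27
Unnormalised posteriors:
  P(Z=A)·f_A = 0.13 × 0.31 = 0.0403
  P(Z=B)·f_B = 0.45 × 0.12 = 0.054
  P(Z=C)·f_C = 0.42 × 0.27 = 0.1134
Marginal: 0.0403 + 0.054 + 0.1134 = 0.2077
So the posterior for Segment B is 0.054 / 0.2077 ≈ 0.2600.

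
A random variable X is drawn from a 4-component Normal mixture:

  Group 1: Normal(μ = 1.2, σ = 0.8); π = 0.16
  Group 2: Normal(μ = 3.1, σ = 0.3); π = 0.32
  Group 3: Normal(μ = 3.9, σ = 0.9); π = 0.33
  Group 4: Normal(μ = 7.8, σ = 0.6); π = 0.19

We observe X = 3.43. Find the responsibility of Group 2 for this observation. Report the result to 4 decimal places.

The responsibility of component k is w_k f_k(x) divided by Σ_j w_j f_j(x).
Normal densities:
  f_1 = 0.0102459
  f_2 = 0.726174
  f_3 = 0.386766
  f_4 = 2.01262e-12
Multiply by the mixture weights:
  w_1·f_1 = 0.16 × 0.0102459 = 0.00163935
  w_2·f_2 = 0.32 × 0.726174 = 0.232376
  w_3·f_3 = 0.33 × 0.386766 = 0.127633
  w_4·f_4 = 0.19 × 2.01262e-12 = 3.82397e-13
Marginal: 0.00163935 + 0.232376 + 0.127633 + 3.82397e-13 = 0.361648
P(Group 2 | x) = 0.232376 / 0.361648 ≈ 0.6425

0.6425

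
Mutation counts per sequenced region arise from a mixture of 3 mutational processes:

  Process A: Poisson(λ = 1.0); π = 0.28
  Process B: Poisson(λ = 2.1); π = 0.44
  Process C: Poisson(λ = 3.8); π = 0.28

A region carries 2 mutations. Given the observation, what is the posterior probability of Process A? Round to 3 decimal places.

0.239

By Bayes' theorem, P(k | x) = P(Z=k) f_k(x) / Σ_j P(Z=j) f_j(x).
Component likelihoods at x = 2 mutations:
  L_A = e^(−1.0)·1.0^2/2! = 0.18394
  L_B = e^(−2.1)·2.1^2/2! = 0.270016
  L_C = e^(−3.8)·3.8^2/2! = 0.161517
Unnormalised posteriors:
  P(Z=A)·L_A = 0.28 × 0.18394 = 0.0515031
  P(Z=B)·L_B = 0.44 × 0.270016 = 0.118807
  P(Z=C)·L_C = 0.28 × 0.161517 = 0.0452248
Normaliser: 0.0515031 + 0.118807 + 0.0452248 = 0.215535
Responsibility of Process A: 0.0515031 / 0.215535 ≈ 0.239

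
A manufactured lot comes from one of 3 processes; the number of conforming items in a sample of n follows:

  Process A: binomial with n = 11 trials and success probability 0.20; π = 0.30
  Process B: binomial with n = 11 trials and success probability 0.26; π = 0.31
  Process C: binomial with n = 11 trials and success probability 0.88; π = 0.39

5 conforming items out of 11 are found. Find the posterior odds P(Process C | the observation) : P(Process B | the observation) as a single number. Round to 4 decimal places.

0.0102

Since P(k|x) ∝ π_k f_k(x), the posterior odds are π_i f_i(x) / (π_j f_j(x)).
Component likelihoods at x = 5 conforming items out of 11:
  L_A = C(11,5)·0.20^5·0.80^6 = 462·0.00032·0.262144 = 0.0387554
  L_B = C(11,5)·0.26^5·0.74^6 = 462·0.00118814·0.164206 = 0.0901362
  L_C = C(11,5)·0.88^5·0.12^6 = 462·0.527732·2.98598e-06 = 0.000728019
Odds = (0.39/0.31) × (0.000728019/0.0901362) = 1.25806 × 0.00807688 ≈ 0.0102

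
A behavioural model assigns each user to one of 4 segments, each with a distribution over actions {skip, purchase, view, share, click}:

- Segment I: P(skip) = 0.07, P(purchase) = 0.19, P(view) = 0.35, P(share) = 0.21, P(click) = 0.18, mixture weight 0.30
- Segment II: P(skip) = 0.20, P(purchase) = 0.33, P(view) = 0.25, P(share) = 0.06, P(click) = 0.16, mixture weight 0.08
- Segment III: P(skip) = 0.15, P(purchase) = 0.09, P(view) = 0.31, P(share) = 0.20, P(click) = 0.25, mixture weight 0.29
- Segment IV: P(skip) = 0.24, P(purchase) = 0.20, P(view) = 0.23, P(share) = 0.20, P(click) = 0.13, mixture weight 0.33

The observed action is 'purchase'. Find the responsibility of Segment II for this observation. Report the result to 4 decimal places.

0.1504

By Bayes' theorem, P(k | x) = P(Z=k) f_k(x) / Σ_j P(Z=j) f_j(x).
Evaluate each component's likelihood at the observed value:
  p_I = 0.19
  p_II = 0.33
  p_III = 0.09
  p_IV = 0.2
Weight by the priors:
  P(Z=I)·p_I = 0.30 × 0.19 = 0.057
  P(Z=II)·p_II = 0.08 × 0.33 = 0.0264
  P(Z=III)·p_III = 0.29 × 0.09 = 0.0261
  P(Z=IV)·p_IV = 0.33 × 0.2 = 0.066
Marginal: 0.057 + 0.0264 + 0.0261 + 0.066 = 0.1755
Responsibility of Segment II: 0.0264 / 0.1755 ≈ 0.1504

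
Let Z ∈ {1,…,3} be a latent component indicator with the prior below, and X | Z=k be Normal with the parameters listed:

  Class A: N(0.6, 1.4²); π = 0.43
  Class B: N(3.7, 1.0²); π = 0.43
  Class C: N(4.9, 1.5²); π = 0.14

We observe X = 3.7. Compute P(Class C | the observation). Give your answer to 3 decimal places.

By Bayes' theorem, P(k | x) = w_k f_k(x) / Σ_j w_j f_j(x).
Component likelihoods at x = 3.7:
  f_A = (1/(1.4·√(2π)))·exp(−(3.7−0.6)²/(2·1.4²)) = 0.284959·exp(-2.45153) = 0.0245525
  f_B = (1/(1.0·√(2π)))·exp(−(3.7−3.7)²/(2·1.0²)) = 0.398942·exp(-0.00000) = 0.398942
  f_C = (1/(1.5·√(2π)))·exp(−(3.7−4.9)²/(2·1.5²)) = 0.265962·exp(-0.32000) = 0.193128
Weight by the priors:
  w_A·f_A = 0.43 × 0.0245525 = 0.0105576
  w_B·f_B = 0.43 × 0.398942 = 0.171545
  w_C·f_C = 0.14 × 0.193128 = 0.0270379
Denominator: 0.0105576 + 0.171545 + 0.0270379 = 0.209141
Responsibility of Class C: 0.0270379 / 0.209141 ≈ 0.129

0.129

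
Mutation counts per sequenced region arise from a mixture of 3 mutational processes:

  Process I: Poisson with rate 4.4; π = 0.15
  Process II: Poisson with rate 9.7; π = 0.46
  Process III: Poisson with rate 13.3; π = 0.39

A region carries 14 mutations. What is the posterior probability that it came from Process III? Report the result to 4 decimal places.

0.6576

P(component k | x) = w_k·f_k(x) / marginal(x), where marginal(x) = Σ_j w_j·f_j(x).
Evaluate each component's likelihood at the observed value:
  f_I = e^(−4.4)·4.4^14/14! = 0.00014356
  f_II = e^(−9.7)·9.7^14/14! = 0.0458923
  f_III = e^(−13.3)·13.3^14/14! = 0.104087
Prior × likelihood for each component:
  w_I·f_I = 0.15 × 0.00014356 = 2.1534e-05
  w_II·f_II = 0.46 × 0.0458923 = 0.0211104
  w_III·f_III = 0.39 × 0.104087 = 0.0405941
Denominator: 2.1534e-05 + 0.0211104 + 0.0405941 = 0.061726
P(Process III | 14 mutations) ≈ 0.6576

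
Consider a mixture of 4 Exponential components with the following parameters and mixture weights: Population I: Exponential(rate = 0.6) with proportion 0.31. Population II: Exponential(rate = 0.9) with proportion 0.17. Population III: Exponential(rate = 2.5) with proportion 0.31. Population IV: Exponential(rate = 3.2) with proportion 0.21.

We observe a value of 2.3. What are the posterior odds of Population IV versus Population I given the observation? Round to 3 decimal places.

0.009

Posterior odds = (π_i f_i(x)) / (π_j f_j(x)); the normalising sum cancels.
Exponential densities:
  f_I = 0.150947
  f_II = 0.113567
  f_III = 0.00795695
  f_IV = 0.00203584
Odds = (0.21/0.31) × (0.00203584/0.150947) = 0.677419 × 0.0134871 ≈ 0.009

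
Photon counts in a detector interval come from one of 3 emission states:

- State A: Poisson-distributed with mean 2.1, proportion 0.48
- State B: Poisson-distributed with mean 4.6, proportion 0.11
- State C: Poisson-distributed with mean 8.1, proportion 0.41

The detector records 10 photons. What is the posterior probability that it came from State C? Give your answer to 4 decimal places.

Apply Bayes' rule: the posterior for each component is proportional to its prior times its likelihood at x.
Evaluate each component's likelihood at the observed value:
  f_A = e^(−2.1)·2.1^10/10! = 5.62874e-05
  f_B = e^(−4.6)·4.6^10/10! = 0.0117506
  f_C = e^(−8.1)·8.1^10/10! = 0.101696
Weight by the priors:
  P(Z=A)·f_A = 0.48 × 5.62874e-05 = 2.7018e-05
  P(Z=B)·f_B = 0.11 × 0.0117506 = 0.00129257
  P(Z=C)·f_C = 0.41 × 0.101696 = 0.0416952
Marginal: 2.7018e-05 + 0.00129257 + 0.0416952 = 0.0430148
Responsibility of State C: 0.0416952 / 0.0430148 ≈ 0.9693

0.9693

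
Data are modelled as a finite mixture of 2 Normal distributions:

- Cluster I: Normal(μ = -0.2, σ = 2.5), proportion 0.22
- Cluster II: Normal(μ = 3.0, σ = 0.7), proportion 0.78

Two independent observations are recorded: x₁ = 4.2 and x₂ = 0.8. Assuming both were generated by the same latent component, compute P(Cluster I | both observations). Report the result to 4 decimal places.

0.7247

P(component k | x) = w_k·f_k(x) / marginal(x), where marginal(x) = Σ_j w_j·f_j(x).
Since both observations come from the same component, the likelihood for component k is f_k(x₁)·f_k(x₂).
  L_I = [(1/(2.5·√(2π)))·exp(−(4.2−-0.2)²/(2·2.5²)) = 0.159577·exp(-1.54880) = 0.0339105] × [0.147308] = 0.0049953
  L_II = [(1/(0.7·√(2π)))·exp(−(4.2−3.0)²/(2·0.7²)) = 0.569918·exp(-1.46939) = 0.131119] × [0.00408253] = 0.000535296
Unnormalised posteriors:
  w_I·L_I = 0.22 × 0.0049953 = 0.00109897
  w_II·L_II = 0.78 × 0.000535296 = 0.000417531
Denominator: 0.00109897 + 0.000417531 = 0.0015165
P(Cluster I | x₁,x₂) = 0.00109897 / 0.0015165 ≈ 0.7247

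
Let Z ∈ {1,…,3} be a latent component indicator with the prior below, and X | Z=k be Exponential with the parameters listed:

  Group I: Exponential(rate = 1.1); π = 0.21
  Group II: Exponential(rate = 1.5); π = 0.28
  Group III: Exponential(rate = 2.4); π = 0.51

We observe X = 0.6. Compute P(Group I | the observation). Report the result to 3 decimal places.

The responsibility of component k is π_k f_k(x) divided by Σ_j π_j f_j(x).
Exponential densities:
  p_I = 0.568536
  p_II = 0.609854
  p_III = 0.568627
Prior × likelihood for each component:
  π_I·p_I = 0.21 × 0.568536 = 0.119393
  π_II·p_II = 0.28 × 0.609854 = 0.170759
  π_III·p_III = 0.51 × 0.568627 = 0.29
Denominator: 0.119393 + 0.170759 + 0.29 = 0.580151
So the posterior for Group I is 0.119393 / 0.580151 ≈ 0.206.

0.206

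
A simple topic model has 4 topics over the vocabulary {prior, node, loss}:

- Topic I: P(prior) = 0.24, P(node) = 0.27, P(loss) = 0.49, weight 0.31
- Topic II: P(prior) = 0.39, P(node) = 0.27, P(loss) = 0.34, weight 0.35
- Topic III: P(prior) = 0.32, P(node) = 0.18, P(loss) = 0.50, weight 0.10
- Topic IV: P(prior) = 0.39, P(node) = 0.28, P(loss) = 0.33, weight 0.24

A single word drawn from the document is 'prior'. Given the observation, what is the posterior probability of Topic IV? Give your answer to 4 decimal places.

0.2782

P(component k | x) = π_k·f_k(x) / marginal(x), where marginal(x) = Σ_j π_j·f_j(x).
Categorical probabilities:
  L_I = 0.24
  L_II = 0.39
  L_III = 0.32
  L_IV = 0.39
Prior × likelihood for each component:
  π_I·L_I = 0.31 × 0.24 = 0.0744
  π_II·L_II = 0.35 × 0.39 = 0.1365
  π_III·L_III = 0.10 × 0.32 = 0.032
  π_IV·L_IV = 0.24 × 0.39 = 0.0936
Marginal: 0.0744 + 0.1365 + 0.032 + 0.0936 = 0.3365
P(Topic IV | the observation) = 0.0936 / 0.3365 ≈ 0.2782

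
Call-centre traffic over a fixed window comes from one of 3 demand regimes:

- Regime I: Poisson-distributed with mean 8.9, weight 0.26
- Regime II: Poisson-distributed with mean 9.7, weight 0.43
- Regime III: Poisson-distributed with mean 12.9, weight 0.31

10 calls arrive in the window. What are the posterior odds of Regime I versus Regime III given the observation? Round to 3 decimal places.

The posterior odds equal the prior odds times the likelihood ratio: (w_i/w_j)·(f_i(x)/f_j(x)).
Evaluate each component's likelihood at the observed value:
  L_I = 0.117197
  L_II = 0.124537
  L_III = 0.0878487
Posterior odds = (w_I·L_I) / (w_III·L_III) = (0.26·0.117197) / (0.31·0.0878487) = 0.0304712 / 0.0272331 ≈ 1.119

1.119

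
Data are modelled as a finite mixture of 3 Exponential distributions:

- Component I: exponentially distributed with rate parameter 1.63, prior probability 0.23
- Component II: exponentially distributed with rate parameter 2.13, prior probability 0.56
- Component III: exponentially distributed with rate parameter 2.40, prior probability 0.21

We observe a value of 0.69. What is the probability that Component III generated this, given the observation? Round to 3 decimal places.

0.195

The responsibility of component k is π_k f_k(x) divided by Σ_j π_j f_j(x).
Evaluate each component's likelihood at the observed value:
  f_I = 0.529342
  f_II = 0.489888
  f_III = 0.458163
Unnormalised posteriors:
  π_I·f_I = 0.23 × 0.529342 = 0.121749
  π_II·f_II = 0.56 × 0.489888 = 0.274337
  π_III·f_III = 0.21 × 0.458163 = 0.0962141
Denominator: 0.121749 + 0.274337 + 0.0962141 = 0.4923
P(Component III | 0.69) ≈ 0.195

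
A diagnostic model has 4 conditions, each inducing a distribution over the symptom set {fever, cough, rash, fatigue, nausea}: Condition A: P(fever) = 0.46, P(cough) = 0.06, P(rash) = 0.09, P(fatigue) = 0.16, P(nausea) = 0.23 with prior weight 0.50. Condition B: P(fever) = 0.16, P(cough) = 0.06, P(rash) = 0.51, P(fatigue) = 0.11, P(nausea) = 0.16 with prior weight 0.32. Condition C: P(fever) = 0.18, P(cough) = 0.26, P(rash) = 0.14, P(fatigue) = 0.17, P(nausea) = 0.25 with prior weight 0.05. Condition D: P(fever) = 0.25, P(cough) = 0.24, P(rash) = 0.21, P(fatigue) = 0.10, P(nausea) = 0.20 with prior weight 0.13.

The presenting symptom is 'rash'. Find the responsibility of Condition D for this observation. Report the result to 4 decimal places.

0.1126

Apply Bayes' rule: the posterior for each component is proportional to its prior times its likelihood at x.
Categorical probabilities:
  f_A = 0.09
  f_B = 0.51
  f_C = 0.14
  f_D = 0.21
Multiply by the mixture weights:
  P(Z=A)·f_A = 0.50 × 0.09 = 0.045
  P(Z=B)·f_B = 0.32 × 0.51 = 0.1632
  P(Z=C)·f_C = 0.05 × 0.14 = 0.007
  P(Z=D)·f_D = 0.13 × 0.21 = 0.0273
Marginal: 0.045 + 0.1632 + 0.007 + 0.0273 = 0.2425
So the posterior for Condition D is 0.0273 / 0.2425 ≈ 0.1126.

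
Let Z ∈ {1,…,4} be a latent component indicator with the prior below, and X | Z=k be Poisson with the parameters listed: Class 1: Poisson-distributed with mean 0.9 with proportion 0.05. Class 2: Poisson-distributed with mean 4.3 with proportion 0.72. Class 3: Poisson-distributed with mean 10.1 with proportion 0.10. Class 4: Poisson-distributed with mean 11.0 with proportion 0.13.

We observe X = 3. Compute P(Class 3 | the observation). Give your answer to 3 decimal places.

0.005

Posterior ∝ prior × likelihood, so P(k | x) ∝ P(Z=k) f_k(x); normalise over all components.
Component likelihoods at x = 3:
  p_1 = e^(−0.9)·0.9^3/3! = 0.0493982
  p_2 = e^(−4.3)·4.3^3/3! = 0.179799
  p_3 = e^(−10.1)·10.1^3/3! = 0.00705405
  p_4 = e^(−11.0)·11.0^3/3! = 0.00370499
Prior × likelihood for each component:
  P(Z=1)·p_1 = 0.05 × 0.0493982 = 0.00246991
  P(Z=2)·p_2 = 0.72 × 0.179799 = 0.129455
  P(Z=3)·p_3 = 0.10 × 0.00705405 = 0.000705405
  P(Z=4)·p_4 = 0.13 × 0.00370499 = 0.000481649
Denominator: 0.00246991 + 0.129455 + 0.000705405 + 0.000481649 = 0.133112
So the posterior for Class 3 is 0.000705405 / 0.133112 ≈ 0.005.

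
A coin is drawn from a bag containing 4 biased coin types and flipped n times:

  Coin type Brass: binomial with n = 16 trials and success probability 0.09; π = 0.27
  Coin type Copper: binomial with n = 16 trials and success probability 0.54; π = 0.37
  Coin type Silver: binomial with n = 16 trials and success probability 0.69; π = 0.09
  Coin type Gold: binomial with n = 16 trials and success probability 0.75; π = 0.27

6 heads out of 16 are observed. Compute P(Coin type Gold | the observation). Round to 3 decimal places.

The responsibility of component k is w_k f_k(x) divided by Σ_j w_j f_j(x).
Binomial probabilities:
  p_Brass = 0.00165727
  p_Copper = 0.0842296
  p_Silver = 0.0070833
  p_Gold = 0.00135923
Prior × likelihood for each component:
  w_Brass·p_Brass = 0.27 × 0.00165727 = 0.000447463
  w_Copper·p_Copper = 0.37 × 0.0842296 = 0.031165
  w_Silver·p_Silver = 0.09 × 0.0070833 = 0.000637497
  w_Gold·p_Gold = 0.27 × 0.00135923 = 0.000366991
Sum: 0.000447463 + 0.031165 + 0.000637497 + 0.000366991 = 0.0326169
P(Coin type Gold | 6 heads out of 16) ≈ 0.011

0.011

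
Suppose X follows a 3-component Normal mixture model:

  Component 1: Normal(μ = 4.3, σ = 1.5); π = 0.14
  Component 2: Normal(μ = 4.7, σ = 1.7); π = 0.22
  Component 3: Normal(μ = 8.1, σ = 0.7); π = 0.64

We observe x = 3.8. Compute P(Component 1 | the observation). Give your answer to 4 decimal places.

0.4397

P(component k | x) = π_k·f_k(x) / marginal(x), where marginal(x) = Σ_j π_j·f_j(x).
Normal densities:
  L_1 = (1/(1.5·√(2π)))·exp(−(3.8−4.3)²/(2·1.5²)) = 0.265962·exp(-0.05556) = 0.251589
  L_2 = (1/(1.7·√(2π)))·exp(−(3.8−4.7)²/(2·1.7²)) = 0.234672·exp(-0.14014) = 0.203986
  L_3 = (1/(0.7·√(2π)))·exp(−(3.8−8.1)²/(2·0.7²)) = 0.569918·exp(-18.86735) = 3.64609e-09
Weight by the priors:
  π_1·L_1 = 0.14 × 0.251589 = 0.0352224
  π_2·L_2 = 0.22 × 0.203986 = 0.0448769
  π_3·L_3 = 0.64 × 3.64609e-09 = 2.3335e-09
Marginal: 0.0352224 + 0.0448769 + 2.3335e-09 = 0.0800993
P(Component 1 | data) ≈ 0.4397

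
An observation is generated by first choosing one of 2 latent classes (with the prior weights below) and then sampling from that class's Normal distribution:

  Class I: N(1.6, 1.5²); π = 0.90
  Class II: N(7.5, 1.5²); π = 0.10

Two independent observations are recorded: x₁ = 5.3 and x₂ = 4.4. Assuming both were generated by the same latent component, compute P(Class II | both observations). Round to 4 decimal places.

0.3489

P(component k | x) = π_k·f_k(x) / marginal(x), where marginal(x) = Σ_j π_j·f_j(x).
Since both observations come from the same component, the likelihood for component k is f_k(x₁)·f_k(x₂).
  L_I = [0.012694] × [0.0465781] = 0.000591262
  L_II = [0.0907217] × [0.031431] = 0.00285148
Multiply by the mixture weights:
  π_I·L_I = 0.90 × 0.000591262 = 0.000532136
  π_II·L_II = 0.10 × 0.00285148 = 0.000285148
Denominator: 0.000532136 + 0.000285148 = 0.000817283
P(Class II | data) ≈ 0.3489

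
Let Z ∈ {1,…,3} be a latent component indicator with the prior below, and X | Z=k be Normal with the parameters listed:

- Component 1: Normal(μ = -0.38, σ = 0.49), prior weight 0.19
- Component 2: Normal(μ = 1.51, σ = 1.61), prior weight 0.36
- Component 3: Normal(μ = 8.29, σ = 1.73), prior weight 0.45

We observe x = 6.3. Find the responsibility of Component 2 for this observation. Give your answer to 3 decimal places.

The responsibility of component k is π_k f_k(x) divided by Σ_j π_j f_j(x).
Component likelihoods at x = 6.3:
  L_1 = 3.58151e-41
  L_2 = 0.0029648
  L_3 = 0.118999
Unnormalised posteriors:
  π_1·L_1 = 0.19 × 3.58151e-41 = 6.80488e-42
  π_2·L_2 = 0.36 × 0.0029648 = 0.00106733
  π_3·L_3 = 0.45 × 0.118999 = 0.0535494
Normaliser: 6.80488e-42 + 0.00106733 + 0.0535494 = 0.0546168
P(Component 2 | 6.3) ≈ 0.020

0.020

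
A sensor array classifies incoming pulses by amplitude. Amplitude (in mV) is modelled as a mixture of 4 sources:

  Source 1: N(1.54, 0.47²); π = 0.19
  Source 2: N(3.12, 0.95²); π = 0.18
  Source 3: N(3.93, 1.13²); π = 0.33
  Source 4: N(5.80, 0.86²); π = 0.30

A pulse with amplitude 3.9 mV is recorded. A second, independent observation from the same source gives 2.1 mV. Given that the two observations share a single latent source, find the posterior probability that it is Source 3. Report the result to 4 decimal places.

P(component k | x) = w_k·f_k(x) / marginal(x), where marginal(x) = Σ_j w_j·f_j(x).
Since both observations come from the same component, the likelihood for component k is f_k(x₁)·f_k(x₂).
  L_1 = [(1/(0.47·√(2π)))·exp(−(3.9−1.54)²/(2·0.47²)) = 0.848813·exp(-12.60661) = 2.84336e-06] × [0.417388] = 1.18678e-06
  L_2 = [(1/(0.95·√(2π)))·exp(−(3.9−3.12)²/(2·0.95²)) = 0.419939·exp(-0.33706) = 0.299779] × [0.235972] = 0.0707394
  L_3 = [(1/(1.13·√(2π)))·exp(−(3.9−3.93)²/(2·1.13²)) = 0.353046·exp(-0.00035) = 0.352922] × [0.0951314] = 0.033574
  L_4 = [(1/(0.86·√(2π)))·exp(−(3.9−5.80)²/(2·0.86²)) = 0.463886·exp(-2.44051) = 0.0404122] × [4.43624e-05] = 1.79278e-06
Multiply by the mixture weights:
  w_1·L_1 = 0.19 × 1.18678e-06 = 2.25489e-07
  w_2·L_2 = 0.18 × 0.0707394 = 0.0127331
  w_3·L_3 = 0.33 × 0.033574 = 0.0110794
  w_4·L_4 = 0.30 × 1.79278e-06 = 5.37834e-07
Denominator: 2.25489e-07 + 0.0127331 + 0.0110794 + 5.37834e-07 = 0.0238133
P(Source 3 | x₁, x₂) ≈ 0.4653

0.4653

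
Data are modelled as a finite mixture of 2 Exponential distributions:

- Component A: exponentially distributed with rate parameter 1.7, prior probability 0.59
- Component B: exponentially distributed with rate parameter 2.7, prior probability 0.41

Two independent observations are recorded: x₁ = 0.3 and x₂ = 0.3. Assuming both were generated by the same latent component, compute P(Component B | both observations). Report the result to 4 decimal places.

0.4903

By Bayes' theorem, P(k | x) = P(Z=k) f_k(x) / Σ_j P(Z=j) f_j(x).
Since both observations come from the same component, the likelihood for component k is f_k(x₁)·f_k(x₂).
  p_A = [1.02084] × [1.02084] = 1.04212
  p_B = [1.20112] × [1.20112] = 1.44268
Multiply by the mixture weights:
  P(Z=A)·p_A = 0.59 × 1.04212 = 0.61485
  P(Z=B)·p_B = 0.41 × 1.44268 = 0.591499
Marginal: 0.61485 + 0.591499 = 1.20635
So the posterior for Component B is 0.591499 / 1.20635 ≈ 0.4903.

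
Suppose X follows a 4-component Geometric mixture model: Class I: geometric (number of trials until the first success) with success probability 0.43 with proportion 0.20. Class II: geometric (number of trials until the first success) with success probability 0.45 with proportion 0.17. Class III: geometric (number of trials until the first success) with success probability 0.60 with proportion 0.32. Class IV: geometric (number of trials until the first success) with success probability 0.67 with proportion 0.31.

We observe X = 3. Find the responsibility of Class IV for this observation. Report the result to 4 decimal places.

0.2166

Posterior ∝ prior × likelihood, so P(k | x) ∝ π_k f_k(x); normalise over all components.
Geometric probabilities:
  p_I = 0.43·(1−0.43)^2 = 0.43·0.3249 = 0.139707
  p_II = 0.45·(1−0.45)^2 = 0.45·0.3025 = 0.136125
  p_III = 0.60·(1−0.60)^2 = 0.60·0.16 = 0.096
  p_IV = 0.67·(1−0.67)^2 = 0.67·0.1089 = 0.072963
Multiply by the mixture weights:
  π_I·p_I = 0.20 × 0.139707 = 0.0279414
  π_II·p_II = 0.17 × 0.136125 = 0.0231413
  π_III·p_III = 0.32 × 0.096 = 0.03072
  π_IV·p_IV = 0.31 × 0.072963 = 0.0226185
Evidence: 0.0279414 + 0.0231413 + 0.03072 + 0.0226185 = 0.104421
Responsibility of Class IV: 0.0226185 / 0.104421 ≈ 0.2166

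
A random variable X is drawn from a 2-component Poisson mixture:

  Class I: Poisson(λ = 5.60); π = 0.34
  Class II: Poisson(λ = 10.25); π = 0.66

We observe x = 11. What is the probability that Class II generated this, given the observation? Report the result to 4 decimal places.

0.9348

Apply Bayes' rule: the posterior for each component is proportional to its prior times its likelihood at x.
Evaluate each component's likelihood at the observed value:
  p_I = e^(−5.60)·5.60^11/11! = 0.0157349
  p_II = e^(−10.25)·10.25^11/11! = 0.116222
Weight by the priors:
  π_I·p_I = 0.34 × 0.0157349 = 0.00534986
  π_II·p_II = 0.66 × 0.116222 = 0.0767065
Evidence: 0.00534986 + 0.0767065 = 0.0820564
Responsibility of Class II: 0.0767065 / 0.0820564 ≈ 0.9348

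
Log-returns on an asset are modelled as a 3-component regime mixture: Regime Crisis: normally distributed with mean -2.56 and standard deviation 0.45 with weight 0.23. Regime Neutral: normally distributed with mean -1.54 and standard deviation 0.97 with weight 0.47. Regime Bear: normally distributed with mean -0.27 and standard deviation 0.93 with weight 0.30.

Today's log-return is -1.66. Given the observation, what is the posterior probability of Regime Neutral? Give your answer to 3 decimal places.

0.733

The responsibility of component k is w_k f_k(x) divided by Σ_j w_j f_j(x).
Evaluate each component's likelihood at the observed value:
  f_Crisis = 0.11998
  f_Neutral = 0.408145
  f_Bear = 0.140392
Weight by the priors:
  w_Crisis·f_Crisis = 0.23 × 0.11998 = 0.0275954
  w_Neutral·f_Neutral = 0.47 × 0.408145 = 0.191828
  w_Bear·f_Bear = 0.30 × 0.140392 = 0.0421176
Normaliser: 0.0275954 + 0.191828 + 0.0421176 = 0.261541
Responsibility of Regime Neutral: 0.191828 / 0.261541 ≈ 0.733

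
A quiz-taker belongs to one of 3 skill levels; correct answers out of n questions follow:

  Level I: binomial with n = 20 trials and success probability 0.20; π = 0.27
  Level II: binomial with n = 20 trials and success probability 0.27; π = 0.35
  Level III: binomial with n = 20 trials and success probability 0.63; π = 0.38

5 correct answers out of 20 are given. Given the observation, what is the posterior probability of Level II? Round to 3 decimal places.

Posterior ∝ prior × likelihood, so P(k | x) ∝ π_k f_k(x); normalise over all components.
Evaluate each component's likelihood at the observed value:
  p_I = C(20,5)·0.20^5·0.80^15 = 15504·0.00032·0.0351844 = 0.17456
  p_II = C(20,5)·0.27^5·0.73^15 = 15504·0.00143489·0.00890929 = 0.198201
  p_III = C(20,5)·0.63^5·0.37^15 = 15504·0.0992437·3.33446e-07 = 0.000513065
Unnormalised posteriors:
  π_I·p_I = 0.27 × 0.17456 = 0.0471311
  π_II·p_II = 0.35 × 0.198201 = 0.0693703
  π_III·p_III = 0.38 × 0.000513065 = 0.000194965
Denominator: 0.0471311 + 0.0693703 + 0.000194965 = 0.116696
Responsibility of Level II: 0.0693703 / 0.116696 ≈ 0.594

0.594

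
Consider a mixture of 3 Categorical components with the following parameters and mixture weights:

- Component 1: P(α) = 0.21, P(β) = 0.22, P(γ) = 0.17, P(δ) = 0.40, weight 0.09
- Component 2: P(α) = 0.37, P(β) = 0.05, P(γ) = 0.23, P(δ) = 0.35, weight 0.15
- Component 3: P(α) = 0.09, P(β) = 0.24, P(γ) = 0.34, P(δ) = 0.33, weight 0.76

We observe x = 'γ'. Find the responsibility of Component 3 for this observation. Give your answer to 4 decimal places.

0.8384

P(component k | x) = w_k·f_k(x) / marginal(x), where marginal(x) = Σ_j w_j·f_j(x).
Evaluate each component's likelihood at the observed value:
  f_1 = 0.17
  f_2 = 0.23
  f_3 = 0.34
Multiply by the mixture weights:
  w_1·f_1 = 0.09 × 0.17 = 0.0153
  w_2·f_2 = 0.15 × 0.23 = 0.0345
  w_3·f_3 = 0.76 × 0.34 = 0.2584
Evidence: 0.0153 + 0.0345 + 0.2584 = 0.3082
P(Component 3 | data) ≈ 0.8384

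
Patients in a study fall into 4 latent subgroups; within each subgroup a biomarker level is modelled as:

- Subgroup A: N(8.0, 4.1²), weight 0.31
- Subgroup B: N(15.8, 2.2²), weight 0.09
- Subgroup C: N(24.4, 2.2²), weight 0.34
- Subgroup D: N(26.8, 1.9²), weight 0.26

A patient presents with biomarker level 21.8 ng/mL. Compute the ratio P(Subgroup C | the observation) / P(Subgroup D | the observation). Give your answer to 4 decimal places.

17.9200

Since P(k|x) ∝ w_k f_k(x), the posterior odds are w_i f_i(x) / (w_j f_j(x)).
Evaluate each component's likelihood at the observed value:
  p_A = 0.000337343
  p_B = 0.00439889
  p_C = 0.0901985
  p_D = 0.00658213
Posterior odds = (w_C·p_C) / (w_D·p_D) = (0.34·0.0901985) / (0.26·0.00658213) = 0.0306675 / 0.00171135 ≈ 17.9200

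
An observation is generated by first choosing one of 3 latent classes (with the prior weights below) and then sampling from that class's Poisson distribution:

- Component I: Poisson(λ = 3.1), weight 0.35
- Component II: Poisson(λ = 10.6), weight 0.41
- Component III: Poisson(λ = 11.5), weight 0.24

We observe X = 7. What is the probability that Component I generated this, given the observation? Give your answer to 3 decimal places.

The responsibility of component k is w_k f_k(x) divided by Σ_j w_j f_j(x).
Evaluate each component's likelihood at the observed value:
  L_I = e^(−3.1)·3.1^7/7! = 0.0245917
  L_II = e^(−10.6)·10.6^7/7! = 0.0743343
  L_III = e^(−11.5)·11.5^7/7! = 0.0534648
Unnormalised posteriors:
  w_I·L_I = 0.35 × 0.0245917 = 0.00860709
  w_II·L_II = 0.41 × 0.0743343 = 0.030477
  w_III·L_III = 0.24 × 0.0534648 = 0.0128315
Denominator: 0.00860709 + 0.030477 + 0.0128315 = 0.0519157
P(Component I | the observation) = 0.00860709 / 0.0519157 ≈ 0.166

0.166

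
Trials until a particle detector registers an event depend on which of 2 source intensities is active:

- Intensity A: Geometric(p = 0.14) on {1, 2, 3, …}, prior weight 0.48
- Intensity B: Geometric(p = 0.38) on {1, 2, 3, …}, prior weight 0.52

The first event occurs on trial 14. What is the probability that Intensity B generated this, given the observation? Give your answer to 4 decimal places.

0.0401

P(component k | x) = w_k·f_k(x) / marginal(x), where marginal(x) = Σ_j w_j·f_j(x).
Evaluate each component's likelihood at the observed value:
  f_A = 0.14·(1−0.14)^13 = 0.14·0.14076 = 0.0197064
  f_B = 0.38·(1−0.38)^13 = 0.38·0.00200029 = 0.000760108
Prior × likelihood for each component:
  w_A·f_A = 0.48 × 0.0197064 = 0.00945909
  w_B·f_B = 0.52 × 0.000760108 = 0.000395256
Normaliser: 0.00945909 + 0.000395256 = 0.00985434
Responsibility of Intensity B: 0.000395256 / 0.00985434 ≈ 0.0401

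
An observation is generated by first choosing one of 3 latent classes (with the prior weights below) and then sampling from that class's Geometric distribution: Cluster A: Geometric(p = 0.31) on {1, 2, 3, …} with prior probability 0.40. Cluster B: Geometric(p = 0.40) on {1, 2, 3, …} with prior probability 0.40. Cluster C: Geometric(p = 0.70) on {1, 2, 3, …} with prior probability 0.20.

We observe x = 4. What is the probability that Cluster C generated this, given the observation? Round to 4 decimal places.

0.0478

P(component k | x) = P(Z=k)·f_k(x) / marginal(x), where marginal(x) = Σ_j P(Z=j)·f_j(x).
Evaluate each component's likelihood at the observed value:
  L_A = 0.101838
  L_B = 0.0864
  L_C = 0.0189
Weight by the priors:
  P(Z=A)·L_A = 0.40 × 0.101838 = 0.0407351
  P(Z=B)·L_B = 0.40 × 0.0864 = 0.03456
  P(Z=C)·L_C = 0.20 × 0.0189 = 0.00378
Evidence: 0.0407351 + 0.03456 + 0.00378 = 0.0790751
Responsibility of Cluster C: 0.00378 / 0.0790751 ≈ 0.0478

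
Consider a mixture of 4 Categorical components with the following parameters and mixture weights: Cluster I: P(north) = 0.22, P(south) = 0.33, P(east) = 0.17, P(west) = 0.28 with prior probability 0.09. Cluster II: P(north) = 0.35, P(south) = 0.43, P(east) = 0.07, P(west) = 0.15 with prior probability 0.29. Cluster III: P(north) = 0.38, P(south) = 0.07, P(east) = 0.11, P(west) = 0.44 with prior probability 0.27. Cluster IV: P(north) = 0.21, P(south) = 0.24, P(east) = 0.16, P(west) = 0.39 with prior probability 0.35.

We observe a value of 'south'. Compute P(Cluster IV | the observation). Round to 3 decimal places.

0.326

The responsibility of component k is π_k f_k(x) divided by Σ_j π_j f_j(x).
Evaluate each component's likelihood at the observed value:
  L_I = 0.33
  L_II = 0.43
  L_III = 0.07
  L_IV = 0.24
Unnormalised posteriors:
  π_I·L_I = 0.09 × 0.33 = 0.0297
  π_II·L_II = 0.29 × 0.43 = 0.1247
  π_III·L_III = 0.27 × 0.07 = 0.0189
  π_IV·L_IV = 0.35 × 0.24 = 0.084
Denominator: 0.0297 + 0.1247 + 0.0189 + 0.084 = 0.2573
So the posterior for Cluster IV is 0.084 / 0.2573 ≈ 0.326.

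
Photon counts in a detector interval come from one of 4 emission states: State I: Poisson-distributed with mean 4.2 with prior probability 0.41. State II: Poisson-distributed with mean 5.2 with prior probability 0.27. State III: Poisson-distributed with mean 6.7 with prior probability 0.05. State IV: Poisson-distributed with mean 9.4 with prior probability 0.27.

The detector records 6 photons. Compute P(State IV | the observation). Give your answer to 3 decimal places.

Apply Bayes' rule: the posterior for each component is proportional to its prior times its likelihood at x.
Evaluate each component's likelihood at the observed value:
  p_I = e^(−4.2)·4.2^6/6! = 0.114321
  p_II = e^(−5.2)·5.2^6/6! = 0.15148
  p_III = e^(−6.7)·6.7^6/6! = 0.154648
  p_IV = e^(−9.4)·9.4^6/6! = 0.0792623
Multiply by the mixture weights:
  P(Z=I)·p_I = 0.41 × 0.114321 = 0.0468717
  P(Z=II)·p_II = 0.27 × 0.15148 = 0.0408997
  P(Z=III)·p_III = 0.05 × 0.154648 = 0.00773238
  P(Z=IV)·p_IV = 0.27 × 0.0792623 = 0.0214008
Sum: 0.0468717 + 0.0408997 + 0.00773238 + 0.0214008 = 0.116905
Responsibility of State IV: 0.0214008 / 0.116905 ≈ 0.183

0.183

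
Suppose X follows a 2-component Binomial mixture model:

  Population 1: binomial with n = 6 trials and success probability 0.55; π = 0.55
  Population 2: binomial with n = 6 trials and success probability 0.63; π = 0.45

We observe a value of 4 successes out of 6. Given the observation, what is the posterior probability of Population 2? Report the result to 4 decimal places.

Posterior ∝ prior × likelihood, so P(k | x) ∝ P(Z=k) f_k(x); normalise over all components.
Binomial probabilities:
  L_1 = C(6,4)·0.55^4·0.45^2 = 15·0.0915063·0.2025 = 0.27795
  L_2 = C(6,4)·0.63^4·0.37^2 = 15·0.15753·0.1369 = 0.323487
Multiply by the mixture weights:
  P(Z=1)·L_1 = 0.55 × 0.27795 = 0.152873
  P(Z=2)·L_2 = 0.45 × 0.323487 = 0.145569
Normaliser: 0.152873 + 0.145569 = 0.298442
P(Population 2 | 4 successes out of 6) = 0.145569 / 0.298442 ≈ 0.4878

0.4878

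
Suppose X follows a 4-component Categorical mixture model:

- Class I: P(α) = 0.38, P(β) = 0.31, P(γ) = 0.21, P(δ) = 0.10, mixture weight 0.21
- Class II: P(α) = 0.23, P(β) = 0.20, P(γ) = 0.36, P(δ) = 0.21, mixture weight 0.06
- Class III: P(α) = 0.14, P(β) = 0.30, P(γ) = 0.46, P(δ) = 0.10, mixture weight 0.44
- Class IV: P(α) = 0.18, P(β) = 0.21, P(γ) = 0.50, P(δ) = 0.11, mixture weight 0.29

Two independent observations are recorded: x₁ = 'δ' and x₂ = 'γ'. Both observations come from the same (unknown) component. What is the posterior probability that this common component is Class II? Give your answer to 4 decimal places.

P(component k | x) = P(Z=k)·f_k(x) / marginal(x), where marginal(x) = Σ_j P(Z=j)·f_j(x).
Since both observations come from the same component, the likelihood for component k is f_k(x₁)·f_k(x₂).
  L_I = [P(δ | comp) = 0.10] × [0.21] = 0.021
  L_II = [P(δ | comp) = 0.21] × [0.36] = 0.0756
  L_III = [P(δ | comp) = 0.10] × [0.46] = 0.046
  L_IV = [P(δ | comp) = 0.11] × [0.5] = 0.055
Unnormalised posteriors:
  P(Z=I)·L_I = 0.21 × 0.021 = 0.00441
  P(Z=II)·L_II = 0.06 × 0.0756 = 0.004536
  P(Z=III)·L_III = 0.44 × 0.046 = 0.02024
  P(Z=IV)·L_IV = 0.29 × 0.055 = 0.01595
Sum: 0.00441 + 0.004536 + 0.02024 + 0.01595 = 0.045136
So the posterior for Class II is 0.004536 / 0.045136 ≈ 0.1005.

0.1005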